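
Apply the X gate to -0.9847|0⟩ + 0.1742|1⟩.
0.1742|0⟩ - 0.9847|1⟩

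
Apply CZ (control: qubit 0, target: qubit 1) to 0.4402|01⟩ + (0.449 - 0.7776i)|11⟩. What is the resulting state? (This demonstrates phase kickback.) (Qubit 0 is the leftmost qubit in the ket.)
0.4402|01⟩ + (-0.449 + 0.7776i)|11⟩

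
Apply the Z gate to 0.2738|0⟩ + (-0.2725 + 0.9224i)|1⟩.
0.2738|0⟩ + (0.2725 - 0.9224i)|1⟩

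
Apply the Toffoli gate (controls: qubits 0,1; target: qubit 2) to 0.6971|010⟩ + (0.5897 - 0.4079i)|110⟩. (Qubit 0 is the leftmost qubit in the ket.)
0.6971|010⟩ + (0.5897 - 0.4079i)|111⟩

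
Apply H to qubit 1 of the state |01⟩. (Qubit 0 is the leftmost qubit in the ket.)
1/√2|00⟩ - 1/√2|01⟩

H on qubit 1 mixes each pair of kets that differ only in qubit 1: amplitudes (a, b) of (|…0…⟩, |…1…⟩) become ((a + b)/√2, (a − b)/√2). Kets absent from the input have amplitude 0.
(|00⟩, |01⟩): (a, b) = (0, 1) → (1/√2, -1/√2)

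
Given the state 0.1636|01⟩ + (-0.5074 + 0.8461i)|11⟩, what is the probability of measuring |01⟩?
0.02676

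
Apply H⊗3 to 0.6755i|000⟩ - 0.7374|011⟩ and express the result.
(-0.2607 + 0.2388i)|000⟩ + (0.2607 + 0.2388i)|001⟩ + (0.2607 + 0.2388i)|010⟩ + (-0.2607 + 0.2388i)|011⟩ + (-0.2607 + 0.2388i)|100⟩ + (0.2607 + 0.2388i)|101⟩ + (0.2607 + 0.2388i)|110⟩ + (-0.2607 + 0.2388i)|111⟩

H⊗3 gives amp(|y⟩) = (1/2√2) Σ_x (−1)^(x·y) amp(|x⟩), where x·y is the number of positions in which both x and y have a 1.
|000⟩: (0.6755i - 0.7374)/(2√2) = (-0.2607 + 0.2388i)
|001⟩: (0.6755i + 0.7374)/(2√2) = (0.2607 + 0.2388i)
|010⟩: (0.6755i + 0.7374)/(2√2) = (0.2607 + 0.2388i)
|011⟩: (0.6755i - 0.7374)/(2√2) = (-0.2607 + 0.2388i)
|100⟩: (0.6755i - 0.7374)/(2√2) = (-0.2607 + 0.2388i)
|101⟩: (0.6755i + 0.7374)/(2√2) = (0.2607 + 0.2388i)
|110⟩: (0.6755i + 0.7374)/(2√2) = (0.2607 + 0.2388i)
|111⟩: (0.6755i - 0.7374)/(2√2) = (-0.2607 + 0.2388i)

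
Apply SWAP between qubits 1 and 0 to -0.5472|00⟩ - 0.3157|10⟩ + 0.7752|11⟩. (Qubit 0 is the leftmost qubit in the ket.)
-0.5472|00⟩ - 0.3157|01⟩ + 0.7752|11⟩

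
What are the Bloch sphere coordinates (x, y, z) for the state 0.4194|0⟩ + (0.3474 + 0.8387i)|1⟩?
(0.2914, 0.7035, -0.6482)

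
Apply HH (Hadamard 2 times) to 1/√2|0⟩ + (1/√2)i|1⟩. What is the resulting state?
1/√2|0⟩ + (1/√2)i|1⟩

H² = I, so an even number of Hadamards cancels: H^2 = I and the state is unchanged.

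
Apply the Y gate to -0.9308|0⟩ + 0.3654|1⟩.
-0.3654i|0⟩ - 0.9308i|1⟩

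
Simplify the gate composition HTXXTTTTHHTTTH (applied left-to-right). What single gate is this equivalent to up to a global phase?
I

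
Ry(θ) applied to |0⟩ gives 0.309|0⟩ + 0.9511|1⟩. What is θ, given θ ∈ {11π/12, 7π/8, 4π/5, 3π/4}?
4π/5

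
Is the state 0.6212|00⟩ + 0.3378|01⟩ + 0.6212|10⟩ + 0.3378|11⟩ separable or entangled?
Separable

Writing the state as a|00⟩ + b|01⟩ + c|10⟩ + d|11⟩, it is a product state iff ad − bc = 0.
Here (a, b, c, d) = (0.6212, 0.3378, 0.6212, 0.3378): ad − bc = (0.6212)(0.3378) − (0.3378)(0.6212) = 0, so the state is separable.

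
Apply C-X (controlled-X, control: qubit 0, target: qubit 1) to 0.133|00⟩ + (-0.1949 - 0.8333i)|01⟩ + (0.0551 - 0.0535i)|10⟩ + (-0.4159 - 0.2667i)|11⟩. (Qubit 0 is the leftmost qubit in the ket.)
0.133|00⟩ + (-0.1949 - 0.8333i)|01⟩ + (-0.4159 - 0.2667i)|10⟩ + (0.0551 - 0.0535i)|11⟩

C-X leaves the control-|0⟩ kets |00⟩, |01⟩ unchanged and applies X to qubit 1 on the control-|1⟩ pair (|10⟩, |11⟩).
X = [[0, 1], [1, 0]].
With a = amp(|10⟩) = (0.0551 - 0.0535i) and b = amp(|11⟩) = (-0.4159 - 0.2667i):
new amp(|10⟩) = (1)·b = (-0.4159 - 0.2667i)
new amp(|11⟩) = (1)·a = (0.0551 - 0.0535i)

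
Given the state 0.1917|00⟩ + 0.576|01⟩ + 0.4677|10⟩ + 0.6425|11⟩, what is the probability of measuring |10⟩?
0.2187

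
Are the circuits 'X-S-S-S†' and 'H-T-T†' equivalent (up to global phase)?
No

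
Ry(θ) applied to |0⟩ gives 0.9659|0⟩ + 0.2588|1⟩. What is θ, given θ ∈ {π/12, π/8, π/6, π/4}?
π/6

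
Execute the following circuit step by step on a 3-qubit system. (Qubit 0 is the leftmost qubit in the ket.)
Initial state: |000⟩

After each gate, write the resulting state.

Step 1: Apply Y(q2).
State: i|001⟩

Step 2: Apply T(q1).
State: i|001⟩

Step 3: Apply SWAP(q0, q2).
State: i|100⟩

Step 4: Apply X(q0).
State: i|000⟩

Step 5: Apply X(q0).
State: i|100⟩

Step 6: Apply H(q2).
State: (1/√2)i|100⟩ + (1/√2)i|101⟩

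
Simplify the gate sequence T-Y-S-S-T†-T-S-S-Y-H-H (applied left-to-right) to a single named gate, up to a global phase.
T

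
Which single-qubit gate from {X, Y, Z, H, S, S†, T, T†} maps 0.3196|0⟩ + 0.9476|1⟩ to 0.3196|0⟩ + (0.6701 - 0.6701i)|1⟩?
T†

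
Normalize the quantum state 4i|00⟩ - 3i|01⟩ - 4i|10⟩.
0.6247i|00⟩ - 0.4685i|01⟩ - 0.6247i|10⟩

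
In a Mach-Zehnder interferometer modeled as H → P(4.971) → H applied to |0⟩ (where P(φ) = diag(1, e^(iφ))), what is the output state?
(0.6279 - 0.4834i)|0⟩ + (0.3721 + 0.4834i)|1⟩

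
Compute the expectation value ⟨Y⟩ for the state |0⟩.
0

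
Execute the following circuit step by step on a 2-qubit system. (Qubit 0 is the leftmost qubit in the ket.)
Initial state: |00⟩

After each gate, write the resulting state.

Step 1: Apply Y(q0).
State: i|10⟩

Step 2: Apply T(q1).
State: i|10⟩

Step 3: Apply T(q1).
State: i|10⟩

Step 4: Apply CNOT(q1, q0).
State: i|10⟩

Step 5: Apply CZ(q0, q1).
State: i|10⟩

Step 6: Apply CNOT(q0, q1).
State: i|11⟩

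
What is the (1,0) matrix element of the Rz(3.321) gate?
0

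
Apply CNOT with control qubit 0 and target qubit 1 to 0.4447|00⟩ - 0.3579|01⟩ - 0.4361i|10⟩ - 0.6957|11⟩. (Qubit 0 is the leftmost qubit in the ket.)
0.4447|00⟩ - 0.3579|01⟩ - 0.6957|10⟩ - 0.4361i|11⟩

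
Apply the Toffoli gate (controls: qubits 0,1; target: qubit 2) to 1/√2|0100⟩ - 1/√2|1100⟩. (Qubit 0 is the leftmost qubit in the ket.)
1/√2|0100⟩ - 1/√2|1110⟩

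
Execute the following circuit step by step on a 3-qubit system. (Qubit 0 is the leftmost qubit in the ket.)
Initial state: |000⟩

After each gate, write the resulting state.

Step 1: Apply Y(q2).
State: i|001⟩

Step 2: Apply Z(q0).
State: i|001⟩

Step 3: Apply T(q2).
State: (-1/√2 + (1/√2)i)|001⟩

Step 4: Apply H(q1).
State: (-1/2 + (1/2)i)|001⟩ + (-1/2 + (1/2)i)|011⟩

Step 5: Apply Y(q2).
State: (1/2 + (1/2)i)|000⟩ + (1/2 + (1/2)i)|010⟩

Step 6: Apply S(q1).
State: (1/2 + (1/2)i)|000⟩ + (-1/2 + (1/2)i)|010⟩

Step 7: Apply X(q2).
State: (1/2 + (1/2)i)|001⟩ + (-1/2 + (1/2)i)|011⟩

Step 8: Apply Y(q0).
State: (-1/2 + (1/2)i)|101⟩ + (-1/2 - (1/2)i)|111⟩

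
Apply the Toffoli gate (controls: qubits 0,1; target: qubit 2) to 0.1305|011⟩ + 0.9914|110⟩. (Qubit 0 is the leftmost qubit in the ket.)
0.1305|011⟩ + 0.9914|111⟩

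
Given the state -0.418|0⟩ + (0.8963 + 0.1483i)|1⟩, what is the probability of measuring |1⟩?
0.8253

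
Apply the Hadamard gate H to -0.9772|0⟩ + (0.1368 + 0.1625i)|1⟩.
(-0.5943 + 0.1149i)|0⟩ + (-0.7877 - 0.1149i)|1⟩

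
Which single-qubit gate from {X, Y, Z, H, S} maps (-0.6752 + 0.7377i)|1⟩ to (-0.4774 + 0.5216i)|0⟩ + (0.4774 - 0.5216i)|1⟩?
H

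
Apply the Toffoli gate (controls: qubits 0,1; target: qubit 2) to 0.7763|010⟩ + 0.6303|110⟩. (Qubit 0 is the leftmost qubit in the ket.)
0.7763|010⟩ + 0.6303|111⟩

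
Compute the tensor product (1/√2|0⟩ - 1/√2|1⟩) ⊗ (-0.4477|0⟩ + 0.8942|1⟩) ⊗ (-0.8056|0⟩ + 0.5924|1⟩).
0.255|000⟩ - 0.1875|001⟩ - 0.5094|010⟩ + 0.3746|011⟩ - 0.255|100⟩ + 0.1875|101⟩ + 0.5094|110⟩ - 0.3746|111⟩

amp(|b₁b₂…⟩) = product of the factor amplitudes for bits b₁, b₂, …; only kets whose every factor amplitude is nonzero survive.
|000⟩: (1/√2)(-0.4477)(-0.8056) = 0.255
|001⟩: (1/√2)(-0.4477)(0.5924) = -0.1875
|010⟩: (1/√2)(0.8942)(-0.8056) = -0.5094
|011⟩: (1/√2)(0.8942)(0.5924) = 0.3746
|100⟩: (-1/√2)(-0.4477)(-0.8056) = -0.255
|101⟩: (-1/√2)(-0.4477)(0.5924) = 0.1875
|110⟩: (-1/√2)(0.8942)(-0.8056) = 0.5094
|111⟩: (-1/√2)(0.8942)(0.5924) = -0.3746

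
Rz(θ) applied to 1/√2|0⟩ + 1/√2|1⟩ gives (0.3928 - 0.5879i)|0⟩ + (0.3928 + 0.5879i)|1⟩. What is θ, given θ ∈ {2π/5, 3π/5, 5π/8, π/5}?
5π/8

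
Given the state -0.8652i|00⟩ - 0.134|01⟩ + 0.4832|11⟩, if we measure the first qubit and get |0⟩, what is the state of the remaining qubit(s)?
-0.9882i|0⟩ - 0.1531|1⟩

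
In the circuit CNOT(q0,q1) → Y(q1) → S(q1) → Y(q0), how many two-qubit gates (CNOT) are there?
1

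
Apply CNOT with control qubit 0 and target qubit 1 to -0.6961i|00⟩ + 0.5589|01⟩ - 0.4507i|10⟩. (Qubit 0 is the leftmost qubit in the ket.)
-0.6961i|00⟩ + 0.5589|01⟩ - 0.4507i|11⟩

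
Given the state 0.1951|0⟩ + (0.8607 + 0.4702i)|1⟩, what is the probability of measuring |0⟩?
0.03806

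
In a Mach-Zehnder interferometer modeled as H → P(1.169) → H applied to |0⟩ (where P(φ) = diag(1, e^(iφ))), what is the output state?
(0.6955 + 0.4602i)|0⟩ + (0.3045 - 0.4602i)|1⟩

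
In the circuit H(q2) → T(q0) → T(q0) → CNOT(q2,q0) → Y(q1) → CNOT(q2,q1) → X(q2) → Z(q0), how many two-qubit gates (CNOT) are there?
2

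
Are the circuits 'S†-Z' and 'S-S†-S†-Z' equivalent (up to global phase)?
Yes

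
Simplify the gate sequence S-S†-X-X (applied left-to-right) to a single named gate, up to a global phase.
I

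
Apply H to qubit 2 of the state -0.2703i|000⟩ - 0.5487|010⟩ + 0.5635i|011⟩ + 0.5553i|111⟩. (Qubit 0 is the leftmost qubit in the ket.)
-0.1911i|000⟩ - 0.1911i|001⟩ + (-0.388 + 0.3985i)|010⟩ + (-0.388 - 0.3985i)|011⟩ + 0.3927i|110⟩ - 0.3927i|111⟩

H on qubit 2 mixes each pair of kets that differ only in qubit 2: amplitudes (a, b) of (|…0…⟩, |…1…⟩) become ((a + b)/√2, (a − b)/√2). Kets absent from the input have amplitude 0.
(|000⟩, |001⟩): (a, b) = (-0.2703i, 0) → (-0.1911i, -0.1911i)
(|010⟩, |011⟩): (a, b) = (-0.5487, 0.5635i) → ((-0.388 + 0.3985i), (-0.388 - 0.3985i))
(|110⟩, |111⟩): (a, b) = (0, 0.5553i) → (0.3927i, -0.3927i)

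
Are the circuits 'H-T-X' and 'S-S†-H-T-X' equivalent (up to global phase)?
Yes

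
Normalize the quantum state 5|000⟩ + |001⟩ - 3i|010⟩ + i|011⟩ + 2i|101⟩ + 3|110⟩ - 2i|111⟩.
0.6868|000⟩ + 0.1374|001⟩ - 0.4121i|010⟩ + 0.1374i|011⟩ + 0.2747i|101⟩ + 0.4121|110⟩ - 0.2747i|111⟩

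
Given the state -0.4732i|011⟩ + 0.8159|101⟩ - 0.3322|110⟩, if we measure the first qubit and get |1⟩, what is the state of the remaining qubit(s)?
0.9262|01⟩ - 0.3771|10⟩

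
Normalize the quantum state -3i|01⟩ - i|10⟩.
-0.9487i|01⟩ - 0.3162i|10⟩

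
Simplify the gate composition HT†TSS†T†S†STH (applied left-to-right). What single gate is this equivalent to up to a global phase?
I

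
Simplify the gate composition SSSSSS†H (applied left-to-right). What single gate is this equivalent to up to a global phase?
H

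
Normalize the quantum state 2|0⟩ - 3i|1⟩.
0.5547|0⟩ - 0.8321i|1⟩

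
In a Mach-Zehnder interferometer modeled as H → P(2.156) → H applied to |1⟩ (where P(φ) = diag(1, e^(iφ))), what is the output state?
(0.7762 - 0.4168i)|0⟩ + (0.2238 + 0.4168i)|1⟩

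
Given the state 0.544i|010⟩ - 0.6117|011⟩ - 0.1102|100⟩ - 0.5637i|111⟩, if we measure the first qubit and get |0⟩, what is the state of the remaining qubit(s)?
0.6645i|10⟩ - 0.7472|11⟩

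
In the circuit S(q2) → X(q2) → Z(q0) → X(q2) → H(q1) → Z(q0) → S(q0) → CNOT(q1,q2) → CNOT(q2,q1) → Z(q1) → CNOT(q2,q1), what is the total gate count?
11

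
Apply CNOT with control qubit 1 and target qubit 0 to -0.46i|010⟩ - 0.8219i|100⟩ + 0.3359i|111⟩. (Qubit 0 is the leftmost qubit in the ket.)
0.3359i|011⟩ - 0.8219i|100⟩ - 0.46i|110⟩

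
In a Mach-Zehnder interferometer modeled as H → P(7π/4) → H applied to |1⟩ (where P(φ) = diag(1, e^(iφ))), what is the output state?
(0.1464 + (1/√8)i)|0⟩ + (0.8536 - (1/√8)i)|1⟩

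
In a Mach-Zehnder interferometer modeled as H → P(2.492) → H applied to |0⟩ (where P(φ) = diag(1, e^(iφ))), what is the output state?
(0.1018 + 0.3024i)|0⟩ + (0.8982 - 0.3024i)|1⟩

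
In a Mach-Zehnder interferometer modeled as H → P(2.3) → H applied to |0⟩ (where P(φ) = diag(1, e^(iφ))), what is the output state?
(0.1669 + 0.3729i)|0⟩ + (0.8331 - 0.3729i)|1⟩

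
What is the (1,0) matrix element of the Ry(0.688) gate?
0.3373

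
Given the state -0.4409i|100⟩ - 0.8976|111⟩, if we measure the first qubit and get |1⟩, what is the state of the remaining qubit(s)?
-0.4409i|00⟩ - 0.8976|11⟩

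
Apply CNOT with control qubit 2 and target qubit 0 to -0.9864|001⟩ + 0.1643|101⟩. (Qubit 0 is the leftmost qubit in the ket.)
0.1643|001⟩ - 0.9864|101⟩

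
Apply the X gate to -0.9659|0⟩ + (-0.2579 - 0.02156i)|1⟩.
(-0.2579 - 0.02156i)|0⟩ - 0.9659|1⟩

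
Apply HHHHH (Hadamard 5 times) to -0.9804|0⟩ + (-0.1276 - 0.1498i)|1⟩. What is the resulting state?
(-0.7835 - 0.1059i)|0⟩ + (-0.603 + 0.1059i)|1⟩

H² = I, so H^5 = H: a single Hadamard. With (a, b) = (-0.9804, (-0.1276 - 0.1498i)), H gives ((a + b)/√2, (a − b)/√2) = ((-0.7835 - 0.1059i), (-0.603 + 0.1059i)).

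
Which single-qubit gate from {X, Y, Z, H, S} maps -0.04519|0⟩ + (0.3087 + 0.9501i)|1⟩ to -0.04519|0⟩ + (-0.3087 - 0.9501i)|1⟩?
Z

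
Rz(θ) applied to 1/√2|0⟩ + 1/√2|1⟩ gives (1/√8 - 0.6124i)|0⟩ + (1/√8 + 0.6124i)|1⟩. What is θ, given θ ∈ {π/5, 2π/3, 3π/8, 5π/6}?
2π/3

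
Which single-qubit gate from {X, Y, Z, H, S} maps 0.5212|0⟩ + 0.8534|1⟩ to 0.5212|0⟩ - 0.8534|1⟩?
Z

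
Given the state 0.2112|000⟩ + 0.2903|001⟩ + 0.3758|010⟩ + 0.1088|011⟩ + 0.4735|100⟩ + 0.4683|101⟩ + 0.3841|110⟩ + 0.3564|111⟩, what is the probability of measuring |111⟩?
0.127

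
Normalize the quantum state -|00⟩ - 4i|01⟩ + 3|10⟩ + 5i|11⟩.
-0.14|00⟩ - 0.5601i|01⟩ + 0.4201|10⟩ + 0.7001i|11⟩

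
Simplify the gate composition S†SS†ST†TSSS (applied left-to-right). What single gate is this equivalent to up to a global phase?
S†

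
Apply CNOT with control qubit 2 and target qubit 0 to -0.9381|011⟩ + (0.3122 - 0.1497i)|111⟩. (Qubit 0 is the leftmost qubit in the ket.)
(0.3122 - 0.1497i)|011⟩ - 0.9381|111⟩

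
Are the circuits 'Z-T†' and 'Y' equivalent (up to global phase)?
No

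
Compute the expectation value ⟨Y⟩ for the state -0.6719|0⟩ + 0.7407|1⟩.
0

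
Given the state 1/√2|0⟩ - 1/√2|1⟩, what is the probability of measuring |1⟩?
1/2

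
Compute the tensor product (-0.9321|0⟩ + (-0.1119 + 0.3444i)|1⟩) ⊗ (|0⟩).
-0.9321|00⟩ + (-0.1119 + 0.3444i)|10⟩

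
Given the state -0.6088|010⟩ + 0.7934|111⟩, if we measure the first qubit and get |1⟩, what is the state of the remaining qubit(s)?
|11⟩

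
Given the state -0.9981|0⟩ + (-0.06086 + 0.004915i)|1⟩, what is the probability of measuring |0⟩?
0.9962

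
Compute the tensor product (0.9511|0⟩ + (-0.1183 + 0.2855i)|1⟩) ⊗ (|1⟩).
0.9511|01⟩ + (-0.1183 + 0.2855i)|11⟩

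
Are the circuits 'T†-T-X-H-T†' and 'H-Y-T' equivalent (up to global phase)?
No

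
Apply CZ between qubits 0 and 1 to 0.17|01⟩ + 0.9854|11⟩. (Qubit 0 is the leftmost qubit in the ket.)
0.17|01⟩ - 0.9854|11⟩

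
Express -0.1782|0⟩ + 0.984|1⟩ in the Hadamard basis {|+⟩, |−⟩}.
0.5698|+⟩ - 0.8218|−⟩

With |ψ⟩ = α|0⟩ + β|1⟩, the Hadamard-basis coefficients are ⟨+|ψ⟩ = (α + β)/√2 and ⟨−|ψ⟩ = (α − β)/√2.
Here α = -0.1782, β = 0.984: (α + β)/√2 = 0.5698, (α − β)/√2 = -0.8218.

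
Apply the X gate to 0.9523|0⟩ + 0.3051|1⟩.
0.3051|0⟩ + 0.9523|1⟩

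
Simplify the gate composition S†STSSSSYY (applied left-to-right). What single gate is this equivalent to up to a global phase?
T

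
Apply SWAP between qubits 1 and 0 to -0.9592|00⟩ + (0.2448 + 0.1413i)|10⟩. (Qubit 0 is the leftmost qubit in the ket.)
-0.9592|00⟩ + (0.2448 + 0.1413i)|01⟩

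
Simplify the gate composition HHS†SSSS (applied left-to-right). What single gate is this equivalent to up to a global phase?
S†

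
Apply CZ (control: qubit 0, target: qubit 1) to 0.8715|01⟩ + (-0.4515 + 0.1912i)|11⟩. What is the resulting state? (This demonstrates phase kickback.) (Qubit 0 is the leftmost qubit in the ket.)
0.8715|01⟩ + (0.4515 - 0.1912i)|11⟩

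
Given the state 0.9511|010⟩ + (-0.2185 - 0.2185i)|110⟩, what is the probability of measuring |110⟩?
0.09548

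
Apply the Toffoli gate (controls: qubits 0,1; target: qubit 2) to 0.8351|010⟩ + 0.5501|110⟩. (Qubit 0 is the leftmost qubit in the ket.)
0.8351|010⟩ + 0.5501|111⟩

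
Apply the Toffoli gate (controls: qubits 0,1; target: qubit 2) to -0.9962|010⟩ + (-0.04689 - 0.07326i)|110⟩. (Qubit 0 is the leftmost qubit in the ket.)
-0.9962|010⟩ + (-0.04689 - 0.07326i)|111⟩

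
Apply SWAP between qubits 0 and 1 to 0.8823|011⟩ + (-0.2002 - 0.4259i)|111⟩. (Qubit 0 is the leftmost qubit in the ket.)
0.8823|101⟩ + (-0.2002 - 0.4259i)|111⟩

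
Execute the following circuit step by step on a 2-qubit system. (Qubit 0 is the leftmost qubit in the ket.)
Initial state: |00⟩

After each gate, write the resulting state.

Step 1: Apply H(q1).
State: 1/√2|00⟩ + 1/√2|01⟩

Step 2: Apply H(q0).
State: 1/2|00⟩ + 1/2|01⟩ + 1/2|10⟩ + 1/2|11⟩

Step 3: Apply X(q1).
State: 1/2|00⟩ + 1/2|01⟩ + 1/2|10⟩ + 1/2|11⟩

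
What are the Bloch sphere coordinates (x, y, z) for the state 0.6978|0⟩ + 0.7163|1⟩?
(0.9997, 0, -0.02616)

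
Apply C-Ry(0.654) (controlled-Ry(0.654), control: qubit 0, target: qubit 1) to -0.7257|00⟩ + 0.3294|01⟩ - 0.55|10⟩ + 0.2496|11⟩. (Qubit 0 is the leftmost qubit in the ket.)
-0.7257|00⟩ + 0.3294|01⟩ - 0.601|10⟩ + 0.05971|11⟩

C-Ry(0.654) leaves the control-|0⟩ kets |00⟩, |01⟩ unchanged and applies Ry(0.654) to qubit 1 on the control-|1⟩ pair (|10⟩, |11⟩).
Ry(0.654) = [[cos(θ/2), −sin(θ/2)], [sin(θ/2), cos(θ/2)]]; θ = 0.654, cos(θ/2) ≈ 0.94701, sin(θ/2) ≈ 0.321203.
With a = amp(|10⟩) = -0.55 and b = amp(|11⟩) = 0.2496:
new amp(|10⟩) = (0.94701)·a + (-0.321203)·b = -0.601
new amp(|11⟩) = (0.321203)·a + (0.94701)·b = 0.05971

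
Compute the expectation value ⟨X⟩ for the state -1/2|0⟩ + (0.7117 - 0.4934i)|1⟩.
-0.7117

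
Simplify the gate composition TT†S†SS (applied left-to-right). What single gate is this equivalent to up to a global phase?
S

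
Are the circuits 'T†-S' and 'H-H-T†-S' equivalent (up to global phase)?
Yes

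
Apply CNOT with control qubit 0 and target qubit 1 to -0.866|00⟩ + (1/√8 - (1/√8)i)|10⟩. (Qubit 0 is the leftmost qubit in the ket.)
-0.866|00⟩ + (1/√8 - (1/√8)i)|11⟩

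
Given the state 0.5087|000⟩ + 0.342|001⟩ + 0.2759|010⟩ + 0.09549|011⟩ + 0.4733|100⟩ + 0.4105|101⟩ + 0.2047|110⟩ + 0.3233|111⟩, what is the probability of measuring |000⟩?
0.2588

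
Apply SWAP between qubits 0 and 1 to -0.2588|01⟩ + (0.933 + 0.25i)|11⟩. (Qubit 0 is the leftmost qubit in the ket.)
-0.2588|10⟩ + (0.933 + 0.25i)|11⟩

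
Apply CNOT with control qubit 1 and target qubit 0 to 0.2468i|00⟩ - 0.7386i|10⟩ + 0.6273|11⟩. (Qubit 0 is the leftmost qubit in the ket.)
0.2468i|00⟩ + 0.6273|01⟩ - 0.7386i|10⟩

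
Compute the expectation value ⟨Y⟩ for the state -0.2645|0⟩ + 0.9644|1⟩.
0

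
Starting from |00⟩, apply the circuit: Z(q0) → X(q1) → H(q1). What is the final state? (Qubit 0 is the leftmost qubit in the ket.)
1/√2|00⟩ - 1/√2|01⟩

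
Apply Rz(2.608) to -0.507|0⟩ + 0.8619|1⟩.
(-0.1337 + 0.4891i)|0⟩ + (0.2272 + 0.8314i)|1⟩

Rz(2.608) = [[e^(−iθ/2), 0], [0, e^(iθ/2)]] with e^(±iθ/2) = cos(θ/2) ± i·sin(θ/2); θ = 2.608, cos(θ/2) ≈ 0.263642, sin(θ/2) ≈ 0.96462.
With a = amp(|0⟩) = -0.507 and b = amp(|1⟩) = 0.8619:
new amp(|0⟩) = (0.263642 - 0.96462i)·a = (-0.1337 + 0.4891i)
new amp(|1⟩) = (0.263642 + 0.96462i)·b = (0.2272 + 0.8314i)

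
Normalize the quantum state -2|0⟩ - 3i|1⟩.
-0.5547|0⟩ - 0.8321i|1⟩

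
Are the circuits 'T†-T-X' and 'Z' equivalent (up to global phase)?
No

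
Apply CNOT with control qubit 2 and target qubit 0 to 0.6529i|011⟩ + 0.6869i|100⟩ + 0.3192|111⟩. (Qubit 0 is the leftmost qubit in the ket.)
0.3192|011⟩ + 0.6869i|100⟩ + 0.6529i|111⟩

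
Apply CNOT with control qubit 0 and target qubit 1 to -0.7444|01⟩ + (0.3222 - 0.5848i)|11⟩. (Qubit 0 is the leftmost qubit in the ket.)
-0.7444|01⟩ + (0.3222 - 0.5848i)|10⟩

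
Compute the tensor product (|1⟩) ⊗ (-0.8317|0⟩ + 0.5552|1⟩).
-0.8317|10⟩ + 0.5552|11⟩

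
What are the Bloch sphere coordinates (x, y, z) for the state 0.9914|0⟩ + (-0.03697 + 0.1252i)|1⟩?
(-0.0733, 0.2482, 0.9658)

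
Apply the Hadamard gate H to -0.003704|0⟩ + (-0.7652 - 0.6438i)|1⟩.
(-0.5437 - 0.4552i)|0⟩ + (0.5385 + 0.4552i)|1⟩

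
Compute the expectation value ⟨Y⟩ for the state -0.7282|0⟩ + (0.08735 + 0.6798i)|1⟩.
-0.9901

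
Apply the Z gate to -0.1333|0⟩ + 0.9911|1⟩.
-0.1333|0⟩ - 0.9911|1⟩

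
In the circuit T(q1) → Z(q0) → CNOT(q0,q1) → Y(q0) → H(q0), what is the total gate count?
5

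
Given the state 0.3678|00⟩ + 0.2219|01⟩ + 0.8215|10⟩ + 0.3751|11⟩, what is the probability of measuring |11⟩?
0.1407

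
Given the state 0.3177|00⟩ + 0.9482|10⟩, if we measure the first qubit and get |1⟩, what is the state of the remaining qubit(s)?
|0⟩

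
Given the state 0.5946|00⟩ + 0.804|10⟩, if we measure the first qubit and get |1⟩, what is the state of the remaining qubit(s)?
|0⟩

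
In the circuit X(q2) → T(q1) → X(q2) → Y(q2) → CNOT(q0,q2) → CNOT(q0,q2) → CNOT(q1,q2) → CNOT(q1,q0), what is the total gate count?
8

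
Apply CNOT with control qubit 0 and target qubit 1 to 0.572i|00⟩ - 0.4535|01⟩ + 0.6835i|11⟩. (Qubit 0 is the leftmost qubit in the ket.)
0.572i|00⟩ - 0.4535|01⟩ + 0.6835i|10⟩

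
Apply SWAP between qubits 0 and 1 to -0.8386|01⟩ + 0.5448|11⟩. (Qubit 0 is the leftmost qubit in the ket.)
-0.8386|10⟩ + 0.5448|11⟩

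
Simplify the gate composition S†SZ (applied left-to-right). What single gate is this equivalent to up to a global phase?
Z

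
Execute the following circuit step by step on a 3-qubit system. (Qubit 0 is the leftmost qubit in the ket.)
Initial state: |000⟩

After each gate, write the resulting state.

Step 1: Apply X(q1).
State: |010⟩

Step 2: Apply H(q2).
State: 1/√2|010⟩ + 1/√2|011⟩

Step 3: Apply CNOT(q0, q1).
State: 1/√2|010⟩ + 1/√2|011⟩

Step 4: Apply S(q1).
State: (1/√2)i|010⟩ + (1/√2)i|011⟩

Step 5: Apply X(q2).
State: (1/√2)i|010⟩ + (1/√2)i|011⟩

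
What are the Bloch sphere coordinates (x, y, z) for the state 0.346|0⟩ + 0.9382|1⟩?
(0.6492, 0, -0.7605)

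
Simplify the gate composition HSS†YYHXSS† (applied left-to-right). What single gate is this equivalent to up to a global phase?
X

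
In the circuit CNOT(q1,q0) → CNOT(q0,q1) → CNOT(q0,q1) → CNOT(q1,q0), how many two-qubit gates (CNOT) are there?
4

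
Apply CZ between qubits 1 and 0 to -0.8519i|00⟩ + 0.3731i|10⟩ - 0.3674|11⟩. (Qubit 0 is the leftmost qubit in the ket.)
-0.8519i|00⟩ + 0.3731i|10⟩ + 0.3674|11⟩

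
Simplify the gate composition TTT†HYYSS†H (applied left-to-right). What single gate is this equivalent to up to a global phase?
T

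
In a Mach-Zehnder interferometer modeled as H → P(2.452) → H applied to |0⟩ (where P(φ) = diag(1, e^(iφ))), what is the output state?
(0.1142 + 0.3181i)|0⟩ + (0.8858 - 0.3181i)|1⟩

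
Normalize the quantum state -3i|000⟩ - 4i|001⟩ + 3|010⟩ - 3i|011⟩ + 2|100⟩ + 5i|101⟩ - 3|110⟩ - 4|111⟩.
-0.3046i|000⟩ - 0.4061i|001⟩ + 0.3046|010⟩ - 0.3046i|011⟩ + 0.2031|100⟩ + 0.5077i|101⟩ - 0.3046|110⟩ - 0.4061|111⟩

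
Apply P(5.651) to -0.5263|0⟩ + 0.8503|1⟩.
-0.5263|0⟩ + (0.686 - 0.5025i)|1⟩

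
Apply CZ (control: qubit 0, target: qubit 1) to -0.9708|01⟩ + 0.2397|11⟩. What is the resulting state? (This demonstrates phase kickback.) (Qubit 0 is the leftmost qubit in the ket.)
-0.9708|01⟩ - 0.2397|11⟩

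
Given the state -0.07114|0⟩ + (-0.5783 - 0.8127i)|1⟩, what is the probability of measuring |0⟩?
0.005061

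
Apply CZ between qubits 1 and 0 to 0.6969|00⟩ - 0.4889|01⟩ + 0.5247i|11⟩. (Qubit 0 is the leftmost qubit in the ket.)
0.6969|00⟩ - 0.4889|01⟩ - 0.5247i|11⟩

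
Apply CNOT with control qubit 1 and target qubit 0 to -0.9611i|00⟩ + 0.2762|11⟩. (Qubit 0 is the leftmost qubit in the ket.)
-0.9611i|00⟩ + 0.2762|01⟩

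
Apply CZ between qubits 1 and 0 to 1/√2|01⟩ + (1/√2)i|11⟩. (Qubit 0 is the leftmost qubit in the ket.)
1/√2|01⟩ - (1/√2)i|11⟩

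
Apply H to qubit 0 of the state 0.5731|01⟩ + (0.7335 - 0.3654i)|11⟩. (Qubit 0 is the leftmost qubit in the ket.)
(0.9239 - 0.2584i)|01⟩ + (-0.1134 + 0.2584i)|11⟩

H on qubit 0 mixes each pair of kets that differ only in qubit 0: amplitudes (a, b) of (|…0…⟩, |…1…⟩) become ((a + b)/√2, (a − b)/√2). Kets absent from the input have amplitude 0.
(|01⟩, |11⟩): (a, b) = (0.5731, (0.7335 - 0.3654i)) → ((0.9239 - 0.2584i), (-0.1134 + 0.2584i))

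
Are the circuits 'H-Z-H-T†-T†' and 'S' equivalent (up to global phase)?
No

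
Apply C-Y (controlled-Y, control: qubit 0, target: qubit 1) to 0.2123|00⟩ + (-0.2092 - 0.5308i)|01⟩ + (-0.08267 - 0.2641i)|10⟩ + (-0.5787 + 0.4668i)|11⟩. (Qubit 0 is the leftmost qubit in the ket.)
0.2123|00⟩ + (-0.2092 - 0.5308i)|01⟩ + (0.4668 + 0.5787i)|10⟩ + (0.2641 - 0.08267i)|11⟩

C-Y leaves the control-|0⟩ kets |00⟩, |01⟩ unchanged and applies Y to qubit 1 on the control-|1⟩ pair (|10⟩, |11⟩).
Y = [[0, -i], [i, 0]].
With a = amp(|10⟩) = (-0.08267 - 0.2641i) and b = amp(|11⟩) = (-0.5787 + 0.4668i):
new amp(|10⟩) = (-i)·b = (0.4668 + 0.5787i)
new amp(|11⟩) = (i)·a = (0.2641 - 0.08267i)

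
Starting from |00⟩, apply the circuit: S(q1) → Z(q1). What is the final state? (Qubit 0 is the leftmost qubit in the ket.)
|00⟩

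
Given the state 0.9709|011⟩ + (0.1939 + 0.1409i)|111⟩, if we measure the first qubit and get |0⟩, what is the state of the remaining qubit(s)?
|11⟩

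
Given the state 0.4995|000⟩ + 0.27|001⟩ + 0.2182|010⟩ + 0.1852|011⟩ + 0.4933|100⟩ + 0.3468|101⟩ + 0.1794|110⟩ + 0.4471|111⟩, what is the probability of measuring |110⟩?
0.03218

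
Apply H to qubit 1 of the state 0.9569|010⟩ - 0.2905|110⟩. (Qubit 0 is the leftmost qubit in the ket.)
0.6766|000⟩ - 0.6766|010⟩ - 0.2054|100⟩ + 0.2054|110⟩

H on qubit 1 mixes each pair of kets that differ only in qubit 1: amplitudes (a, b) of (|…0…⟩, |…1…⟩) become ((a + b)/√2, (a − b)/√2). Kets absent from the input have amplitude 0.
(|000⟩, |010⟩): (a, b) = (0, 0.9569) → (0.6766, -0.6766)
(|100⟩, |110⟩): (a, b) = (0, -0.2905) → (-0.2054, 0.2054)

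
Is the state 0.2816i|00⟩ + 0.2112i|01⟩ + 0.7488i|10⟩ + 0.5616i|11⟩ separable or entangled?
Separable

Writing the state as a|00⟩ + b|01⟩ + c|10⟩ + d|11⟩, it is a product state iff ad − bc = 0.
Here (a, b, c, d) = (0.2816i, 0.2112i, 0.7488i, 0.5616i): ad − bc = (0.2816i)(0.5616i) − (0.2112i)(0.7488i) = 0, so the state is separable.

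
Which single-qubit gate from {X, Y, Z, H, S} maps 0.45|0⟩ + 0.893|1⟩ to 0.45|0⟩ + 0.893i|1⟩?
S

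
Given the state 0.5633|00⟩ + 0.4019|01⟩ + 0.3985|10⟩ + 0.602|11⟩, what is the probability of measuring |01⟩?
0.1615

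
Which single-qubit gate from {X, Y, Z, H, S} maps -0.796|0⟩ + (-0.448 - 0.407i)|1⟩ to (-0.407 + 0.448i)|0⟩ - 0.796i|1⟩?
Y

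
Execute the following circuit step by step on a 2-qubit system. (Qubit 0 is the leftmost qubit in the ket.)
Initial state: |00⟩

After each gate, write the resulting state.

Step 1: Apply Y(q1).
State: i|01⟩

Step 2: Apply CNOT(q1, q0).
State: i|11⟩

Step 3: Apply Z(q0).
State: -i|11⟩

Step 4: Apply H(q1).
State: -(1/√2)i|10⟩ + (1/√2)i|11⟩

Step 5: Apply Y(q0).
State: -1/√2|00⟩ + 1/√2|01⟩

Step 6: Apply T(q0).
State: -1/√2|00⟩ + 1/√2|01⟩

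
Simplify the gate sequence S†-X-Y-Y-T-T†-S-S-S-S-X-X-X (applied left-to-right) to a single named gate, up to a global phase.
S†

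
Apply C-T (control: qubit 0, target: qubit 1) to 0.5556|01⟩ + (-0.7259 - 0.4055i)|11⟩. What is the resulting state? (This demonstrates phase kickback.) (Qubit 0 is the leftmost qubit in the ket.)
0.5556|01⟩ + (-0.2266 - 0.8i)|11⟩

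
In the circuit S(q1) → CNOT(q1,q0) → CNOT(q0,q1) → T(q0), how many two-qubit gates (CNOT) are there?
2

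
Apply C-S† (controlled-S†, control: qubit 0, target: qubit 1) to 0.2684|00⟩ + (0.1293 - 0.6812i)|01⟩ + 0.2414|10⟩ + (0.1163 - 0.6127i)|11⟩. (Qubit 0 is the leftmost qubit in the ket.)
0.2684|00⟩ + (0.1293 - 0.6812i)|01⟩ + 0.2414|10⟩ + (-0.6127 - 0.1163i)|11⟩

C-S† leaves the control-|0⟩ kets |00⟩, |01⟩ unchanged and applies S† to qubit 1 on the control-|1⟩ pair (|10⟩, |11⟩).
S† = [[1, 0], [0, -i]].
With a = amp(|10⟩) = 0.2414 and b = amp(|11⟩) = (0.1163 - 0.6127i):
new amp(|10⟩) = (1)·a = 0.2414
new amp(|11⟩) = (-i)·b = (-0.6127 - 0.1163i)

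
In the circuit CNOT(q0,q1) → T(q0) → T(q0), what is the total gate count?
3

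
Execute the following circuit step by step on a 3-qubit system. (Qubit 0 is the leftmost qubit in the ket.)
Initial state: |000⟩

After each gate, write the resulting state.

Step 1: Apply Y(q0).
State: i|100⟩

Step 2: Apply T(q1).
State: i|100⟩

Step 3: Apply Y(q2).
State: -|101⟩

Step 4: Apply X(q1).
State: -|111⟩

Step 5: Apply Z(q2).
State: |111⟩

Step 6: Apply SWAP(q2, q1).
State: |111⟩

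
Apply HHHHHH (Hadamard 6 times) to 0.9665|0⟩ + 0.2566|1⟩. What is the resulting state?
0.9665|0⟩ + 0.2566|1⟩

H² = I, so an even number of Hadamards cancels: H^6 = I and the state is unchanged.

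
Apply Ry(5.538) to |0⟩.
-0.9314|0⟩ + 0.364|1⟩

Ry(5.538) = [[cos(θ/2), −sin(θ/2)], [sin(θ/2), cos(θ/2)]]; θ = 5.538, cos(θ/2) ≈ -0.931387, sin(θ/2) ≈ 0.364031.
With a = amp(|0⟩) = 1 and b = amp(|1⟩) = 0:
new amp(|0⟩) = (-0.931387)·a + (-0.364031)·b = -0.9314
new amp(|1⟩) = (0.364031)·a + (-0.931387)·b = 0.364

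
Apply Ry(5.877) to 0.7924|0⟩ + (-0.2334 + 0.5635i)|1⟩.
(-0.729 - 0.1137i)|0⟩ + (0.3884 - 0.5519i)|1⟩

Ry(5.877) = [[cos(θ/2), −sin(θ/2)], [sin(θ/2), cos(θ/2)]]; θ = 5.877, cos(θ/2) ≈ -0.979447, sin(θ/2) ≈ 0.201699.
With a = amp(|0⟩) = 0.7924 and b = amp(|1⟩) = (-0.2334 + 0.5635i):
new amp(|0⟩) = (-0.979447)·a + (-0.201699)·b = (-0.729 - 0.1137i)
new amp(|1⟩) = (0.201699)·a + (-0.979447)·b = (0.3884 - 0.5519i)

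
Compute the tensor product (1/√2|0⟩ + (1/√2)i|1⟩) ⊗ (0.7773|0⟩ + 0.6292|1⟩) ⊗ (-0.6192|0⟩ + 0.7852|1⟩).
-0.3403|000⟩ + 0.4316|001⟩ - 0.2755|010⟩ + 0.3493|011⟩ - 0.3403i|100⟩ + 0.4316i|101⟩ - 0.2755i|110⟩ + 0.3493i|111⟩

amp(|b₁b₂…⟩) = product of the factor amplitudes for bits b₁, b₂, …; only kets whose every factor amplitude is nonzero survive.
|000⟩: (1/√2)(0.7773)(-0.6192) = -0.3403
|001⟩: (1/√2)(0.7773)(0.7852) = 0.4316
|010⟩: (1/√2)(0.6292)(-0.6192) = -0.2755
|011⟩: (1/√2)(0.6292)(0.7852) = 0.3493
|100⟩: ((1/√2)i)(0.7773)(-0.6192) = -0.3403i
|101⟩: ((1/√2)i)(0.7773)(0.7852) = 0.4316i
|110⟩: ((1/√2)i)(0.6292)(-0.6192) = -0.2755i
|111⟩: ((1/√2)i)(0.6292)(0.7852) = 0.3493i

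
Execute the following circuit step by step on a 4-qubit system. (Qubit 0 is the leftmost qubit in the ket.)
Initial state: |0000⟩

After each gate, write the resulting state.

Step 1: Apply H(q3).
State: 1/√2|0000⟩ + 1/√2|0001⟩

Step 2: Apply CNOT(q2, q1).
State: 1/√2|0000⟩ + 1/√2|0001⟩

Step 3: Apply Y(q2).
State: (1/√2)i|0010⟩ + (1/√2)i|0011⟩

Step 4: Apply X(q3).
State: (1/√2)i|0010⟩ + (1/√2)i|0011⟩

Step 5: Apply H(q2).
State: (1/2)i|0000⟩ + (1/2)i|0001⟩ - (1/2)i|0010⟩ - (1/2)i|0011⟩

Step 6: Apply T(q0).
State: (1/2)i|0000⟩ + (1/2)i|0001⟩ - (1/2)i|0010⟩ - (1/2)i|0011⟩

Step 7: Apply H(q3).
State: (1/√2)i|0000⟩ - (1/√2)i|0010⟩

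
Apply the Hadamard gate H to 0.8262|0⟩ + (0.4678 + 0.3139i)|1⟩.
(0.915 + 0.222i)|0⟩ + (0.2534 - 0.222i)|1⟩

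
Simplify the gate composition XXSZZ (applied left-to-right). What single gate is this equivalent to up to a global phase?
S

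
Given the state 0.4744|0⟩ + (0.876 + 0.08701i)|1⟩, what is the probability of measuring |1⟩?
0.7749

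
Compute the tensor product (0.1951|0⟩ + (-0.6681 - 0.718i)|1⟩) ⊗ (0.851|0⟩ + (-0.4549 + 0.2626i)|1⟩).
0.166|00⟩ + (-0.08875 + 0.05123i)|01⟩ + (-0.5686 - 0.611i)|10⟩ + (0.4925 + 0.1512i)|11⟩

amp(|b₁b₂…⟩) = product of the factor amplitudes for bits b₁, b₂, …; only kets whose every factor amplitude is nonzero survive.
|00⟩: (0.1951)(0.851) = 0.166
|01⟩: (0.1951)(-0.4549 + 0.2626i) = (-0.08875 + 0.05123i)
|10⟩: (-0.6681 - 0.718i)(0.851) = (-0.5686 - 0.611i)
|11⟩: (-0.6681 - 0.718i)(-0.4549 + 0.2626i) = (0.4925 + 0.1512i)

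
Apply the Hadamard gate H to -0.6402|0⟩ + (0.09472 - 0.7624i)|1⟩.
(-0.3857 - 0.5391i)|0⟩ + (-0.5197 + 0.5391i)|1⟩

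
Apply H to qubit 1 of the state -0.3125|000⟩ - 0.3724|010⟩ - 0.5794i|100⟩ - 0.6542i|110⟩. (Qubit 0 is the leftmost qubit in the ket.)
-0.4843|000⟩ + 0.04236|010⟩ - 0.8723i|100⟩ + 0.05289i|110⟩

H on qubit 1 mixes each pair of kets that differ only in qubit 1: amplitudes (a, b) of (|…0…⟩, |…1…⟩) become ((a + b)/√2, (a − b)/√2). Kets absent from the input have amplitude 0.
(|000⟩, |010⟩): (a, b) = (-0.3125, -0.3724) → (-0.4843, 0.04236)
(|100⟩, |110⟩): (a, b) = (-0.5794i, -0.6542i) → (-0.8723i, 0.05289i)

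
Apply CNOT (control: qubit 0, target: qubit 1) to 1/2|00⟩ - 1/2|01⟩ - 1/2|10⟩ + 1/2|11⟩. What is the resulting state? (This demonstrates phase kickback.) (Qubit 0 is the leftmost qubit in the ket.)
1/2|00⟩ - 1/2|01⟩ + 1/2|10⟩ - 1/2|11⟩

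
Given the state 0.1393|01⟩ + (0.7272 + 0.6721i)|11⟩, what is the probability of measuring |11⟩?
0.9805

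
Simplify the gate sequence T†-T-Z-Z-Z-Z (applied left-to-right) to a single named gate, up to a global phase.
I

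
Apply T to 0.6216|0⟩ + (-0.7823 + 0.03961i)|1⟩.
0.6216|0⟩ + (-0.5812 - 0.5252i)|1⟩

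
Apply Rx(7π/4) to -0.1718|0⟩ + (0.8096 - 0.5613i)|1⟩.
(-0.05608 - 0.3098i)|0⟩ + (-0.748 + 0.5843i)|1⟩

Rx(7π/4) = [[cos(θ/2), −i·sin(θ/2)], [−i·sin(θ/2), cos(θ/2)]]; θ = 7π/4, cos(θ/2) ≈ -0.92388, sin(θ/2) ≈ 0.382683.
With a = amp(|0⟩) = -0.1718 and b = amp(|1⟩) = (0.8096 - 0.5613i):
new amp(|0⟩) = (-0.92388)·a + (-0.382683i)·b = (-0.05608 - 0.3098i)
new amp(|1⟩) = (-0.382683i)·a + (-0.92388)·b = (-0.748 + 0.5843i)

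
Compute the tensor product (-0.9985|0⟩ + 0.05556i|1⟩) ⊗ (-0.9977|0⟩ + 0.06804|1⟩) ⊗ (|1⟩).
0.9962|001⟩ - 0.06794|011⟩ - 0.05543i|101⟩ + 0.00378i|111⟩

amp(|b₁b₂…⟩) = product of the factor amplitudes for bits b₁, b₂, …; only kets whose every factor amplitude is nonzero survive.
|001⟩: (-0.9985)(-0.9977)(1) = 0.9962
|011⟩: (-0.9985)(0.06804)(1) = -0.06794
|101⟩: (0.05556i)(-0.9977)(1) = -0.05543i
|111⟩: (0.05556i)(0.06804)(1) = 0.00378i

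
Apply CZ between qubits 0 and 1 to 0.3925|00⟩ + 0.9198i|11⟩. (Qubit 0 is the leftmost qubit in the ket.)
0.3925|00⟩ - 0.9198i|11⟩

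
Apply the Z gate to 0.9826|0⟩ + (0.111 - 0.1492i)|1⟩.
0.9826|0⟩ + (-0.111 + 0.1492i)|1⟩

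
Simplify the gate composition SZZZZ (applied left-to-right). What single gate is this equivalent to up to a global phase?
S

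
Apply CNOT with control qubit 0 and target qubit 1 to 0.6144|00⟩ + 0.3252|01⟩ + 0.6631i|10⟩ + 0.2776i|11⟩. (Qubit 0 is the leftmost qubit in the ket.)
0.6144|00⟩ + 0.3252|01⟩ + 0.2776i|10⟩ + 0.6631i|11⟩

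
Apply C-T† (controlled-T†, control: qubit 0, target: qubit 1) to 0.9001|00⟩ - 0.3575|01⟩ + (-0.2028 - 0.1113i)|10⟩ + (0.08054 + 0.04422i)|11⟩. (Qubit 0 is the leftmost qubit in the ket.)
0.9001|00⟩ - 0.3575|01⟩ + (-0.2028 - 0.1113i)|10⟩ + (0.08822 - 0.02568i)|11⟩

C-T† leaves the control-|0⟩ kets |00⟩, |01⟩ unchanged and applies T† to qubit 1 on the control-|1⟩ pair (|10⟩, |11⟩).
T† = [[1, 0], [0, (1/√2 - (1/√2)i)]].
With a = amp(|10⟩) = (-0.2028 - 0.1113i) and b = amp(|11⟩) = (0.08054 + 0.04422i):
new amp(|10⟩) = (1)·a = (-0.2028 - 0.1113i)
new amp(|11⟩) = (1/√2 - (1/√2)i)·b = (0.08822 - 0.02568i)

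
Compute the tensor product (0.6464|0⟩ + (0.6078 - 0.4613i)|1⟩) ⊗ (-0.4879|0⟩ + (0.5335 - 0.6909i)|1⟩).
-0.3154|00⟩ + (0.3449 - 0.4466i)|01⟩ + (-0.2965 + 0.2251i)|10⟩ + (0.005549 - 0.666i)|11⟩

amp(|b₁b₂…⟩) = product of the factor amplitudes for bits b₁, b₂, …; only kets whose every factor amplitude is nonzero survive.
|00⟩: (0.6464)(-0.4879) = -0.3154
|01⟩: (0.6464)(0.5335 - 0.6909i) = (0.3449 - 0.4466i)
|10⟩: (0.6078 - 0.4613i)(-0.4879) = (-0.2965 + 0.2251i)
|11⟩: (0.6078 - 0.4613i)(0.5335 - 0.6909i) = (0.005549 - 0.666i)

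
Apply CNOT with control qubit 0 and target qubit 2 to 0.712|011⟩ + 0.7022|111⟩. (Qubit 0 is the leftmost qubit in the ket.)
0.712|011⟩ + 0.7022|110⟩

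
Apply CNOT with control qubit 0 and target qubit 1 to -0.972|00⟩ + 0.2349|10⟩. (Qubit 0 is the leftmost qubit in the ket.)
-0.972|00⟩ + 0.2349|11⟩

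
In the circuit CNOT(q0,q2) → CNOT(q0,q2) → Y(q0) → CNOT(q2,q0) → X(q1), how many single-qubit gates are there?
2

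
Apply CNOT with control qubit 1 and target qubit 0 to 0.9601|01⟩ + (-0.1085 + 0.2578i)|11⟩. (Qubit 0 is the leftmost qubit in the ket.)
(-0.1085 + 0.2578i)|01⟩ + 0.9601|11⟩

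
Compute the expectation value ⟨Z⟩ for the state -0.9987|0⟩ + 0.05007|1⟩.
0.9949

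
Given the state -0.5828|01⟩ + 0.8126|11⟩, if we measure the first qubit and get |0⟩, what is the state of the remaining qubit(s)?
-|1⟩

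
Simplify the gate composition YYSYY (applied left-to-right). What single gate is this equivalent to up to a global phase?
S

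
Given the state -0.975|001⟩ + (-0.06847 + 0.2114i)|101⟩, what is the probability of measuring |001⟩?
0.9506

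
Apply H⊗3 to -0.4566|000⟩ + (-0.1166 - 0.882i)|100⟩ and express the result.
(-0.2027 - 0.3118i)|000⟩ + (-0.2027 - 0.3118i)|001⟩ + (-0.2027 - 0.3118i)|010⟩ + (-0.2027 - 0.3118i)|011⟩ + (-0.1202 + 0.3118i)|100⟩ + (-0.1202 + 0.3118i)|101⟩ + (-0.1202 + 0.3118i)|110⟩ + (-0.1202 + 0.3118i)|111⟩

H⊗3 gives amp(|y⟩) = (1/2√2) Σ_x (−1)^(x·y) amp(|x⟩), where x·y is the number of positions in which both x and y have a 1.
|000⟩: (-0.4566 + (-0.1166 - 0.882i))/(2√2) = (-0.2027 - 0.3118i)
|001⟩: (-0.4566 + (-0.1166 - 0.882i))/(2√2) = (-0.2027 - 0.3118i)
|010⟩: (-0.4566 + (-0.1166 - 0.882i))/(2√2) = (-0.2027 - 0.3118i)
|011⟩: (-0.4566 + (-0.1166 - 0.882i))/(2√2) = (-0.2027 - 0.3118i)
|100⟩: (-0.4566 - (-0.1166 - 0.882i))/(2√2) = (-0.1202 + 0.3118i)
|101⟩: (-0.4566 - (-0.1166 - 0.882i))/(2√2) = (-0.1202 + 0.3118i)
|110⟩: (-0.4566 - (-0.1166 - 0.882i))/(2√2) = (-0.1202 + 0.3118i)
|111⟩: (-0.4566 - (-0.1166 - 0.882i))/(2√2) = (-0.1202 + 0.3118i)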